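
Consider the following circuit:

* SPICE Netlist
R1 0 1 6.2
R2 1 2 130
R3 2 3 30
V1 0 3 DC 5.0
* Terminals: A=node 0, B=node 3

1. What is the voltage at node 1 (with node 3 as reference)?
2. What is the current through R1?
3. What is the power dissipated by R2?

Nodal analysis, taking node 3 as the 0 V reference.
Source V1 fixes V_0 = 5 V.
KCL at each unknown node (sum of currents leaving = 0; resistances in Ω):
  Node 1: (V_1 - 5)/6.2 + (V_1 - V_2)/130 = 0
  Node 2: (V_2 - V_1)/130 + (V_2 - 0)/30 = 0
Collecting terms (coefficients in siemens):
  0.169·V_1 - 0.007692·V_2 = 0.8065
  0.04103·V_2 - 0.007692·V_1 = 0
Determinant D = (0.169)(0.04103) - (-0.007692)(-0.007692) = 0.006873
V_1 = [(0.8065)(0.04103) - (-0.007692)(0)]/D = 4.813 V
V_2 = [(0.169)(0) - (0.8065)(-0.007692)]/D = 0.9025 V
Part 1:
  Read off the nodal solution: V_1 = 4.813 V
Part 2:
  I_R1 = (V_0 - V_1)/R1 = (5 - 4.813)/6.2 = 0.03008 A
  Magnitude: I_R1 = 0.03008 A
Part 3:
  I_R2 = (V_1 - V_2)/R2 = (4.813 - 0.9025)/130 = 0.03008 A
  P_R2 = I_R2² × R2 = (0.03008)² × 130 = 0.1177 W

Final answers:
1. V_1 = 4.813 V
2. I_R1 = 0.03008 A
3. P_R2 = 0.1177 W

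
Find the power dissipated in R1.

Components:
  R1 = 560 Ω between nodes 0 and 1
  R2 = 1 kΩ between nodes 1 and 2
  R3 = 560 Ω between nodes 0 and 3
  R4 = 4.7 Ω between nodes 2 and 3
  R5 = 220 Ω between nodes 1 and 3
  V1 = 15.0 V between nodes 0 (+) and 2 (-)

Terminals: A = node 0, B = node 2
Nodal analysis, taking node 2 as the 0 V reference.
Source V1 fixes V_0 = 15 V.
KCL at each unknown node (sum of currents leaving = 0; resistances in Ω):
  Node 1: (V_1 - 15)/560 + (V_1 - 0)/1000 + (V_1 - V_3)/220 = 0
  Node 3: (V_3 - 15)/560 + (V_3 - 0)/4.7 + (V_3 - V_1)/220 = 0
Collecting terms (coefficients in siemens):
  0.007331·V_1 - 0.004545·V_3 = 0.02679
  0.2191·V_3 - 0.004545·V_1 = 0.02679
Determinant D = (0.007331)(0.2191) - (-0.004545)(-0.004545) = 0.001586
V_1 = [(0.02679)(0.2191) - (-0.004545)(0.02679)]/D = 3.778 V
V_3 = [(0.007331)(0.02679) - (0.02679)(-0.004545)]/D = 0.2006 V
I_R1 = (V_0 - V_1)/R1 = (15 - 3.778)/560 = 0.02004 A
P_R1 = I_R1² × R1 = (0.02004)² × 560 = 0.2249 W

Final answer: 0.2249 W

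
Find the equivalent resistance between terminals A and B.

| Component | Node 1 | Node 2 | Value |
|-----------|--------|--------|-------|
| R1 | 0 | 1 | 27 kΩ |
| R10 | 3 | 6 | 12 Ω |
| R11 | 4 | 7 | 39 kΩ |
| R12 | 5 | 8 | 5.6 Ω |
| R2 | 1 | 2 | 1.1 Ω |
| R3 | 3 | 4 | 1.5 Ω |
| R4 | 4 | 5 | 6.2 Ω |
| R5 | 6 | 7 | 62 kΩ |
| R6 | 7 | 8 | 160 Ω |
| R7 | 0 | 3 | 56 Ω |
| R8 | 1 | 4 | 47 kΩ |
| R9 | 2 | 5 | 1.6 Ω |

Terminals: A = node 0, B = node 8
The network is not a plain series/parallel combination. Inject a 1 A test current into terminal A (node 0) and return it from terminal B (node 8); then R_eq = V_A / (1 A).
Nodal analysis, taking node 8 as the 0 V reference.
Current source I_test pushes 1 A into node 0 and draws it out of node 8.
KCL at each unknown node (sum of currents leaving = 0; resistances in Ω):
  Node 0: (V_0 - V_1)/27000 + (V_0 - V_3)/56 - 1 = 0
  Node 1: (V_1 - V_0)/27000 + (V_1 - V_2)/1.1 + (V_1 - V_4)/47000 = 0
  Node 2: (V_2 - V_1)/1.1 + (V_2 - V_5)/1.6 = 0
  Node 3: (V_3 - V_0)/56 + (V_3 - V_4)/1.5 + (V_3 - V_6)/12 = 0
  Node 4: (V_4 - V_1)/47000 + (V_4 - V_3)/1.5 + (V_4 - V_5)/6.2 + (V_4 - V_7)/39000 = 0
  Node 5: (V_5 - V_2)/1.6 + (V_5 - V_4)/6.2 + (V_5 - 0)/5.6 = 0
  Node 6: (V_6 - V_3)/12 + (V_6 - V_7)/62000 = 0
  Node 7: (V_7 - V_4)/39000 + (V_7 - V_6)/62000 + (V_7 - 0)/160 = 0
Collecting terms (coefficients in siemens):
  0.01789·V_0 - 0.00003704·V_1 - 0.01786·V_3 = 1
  0.9091·V_1 - 0.00003704·V_0 - 0.9091·V_2 - 0.00002128·V_4 = 0
  1.534·V_2 - 0.9091·V_1 - 0.625·V_5 = 0
  0.7679·V_3 - 0.01786·V_0 - 0.6667·V_4 - 0.08333·V_6 = 0
  0.828·V_4 - 0.00002128·V_1 - 0.6667·V_3 - 0.1613·V_5 - 0.00002564·V_7 = 0
  0.9649·V_5 - 0.625·V_2 - 0.1613·V_4 = 0
  0.08335·V_6 - 0.08333·V_3 - 0.00001613·V_7 = 0
  0.006292·V_7 - 0.00002564·V_4 - 0.00001613·V_6 = 0
Solving these 8 simultaneous equations (Gaussian elimination) gives:
  V_0 = 69.14 V, V_1 = 5.604 V, V_2 = 5.601 V, V_3 = 13.27 V
  V_4 = 11.78 V, V_5 = 5.597 V, V_6 = 13.27 V, V_7 = 0.08202 V
R_eq = V_0 / 1 A = 69.14 Ω

Final answer: 69.14 Ω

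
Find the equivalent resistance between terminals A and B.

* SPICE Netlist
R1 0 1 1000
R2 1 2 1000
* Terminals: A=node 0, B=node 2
Reduce the network between node 0 (A) and node 2 (B) by series/parallel combination:
  Rs1 = R1 + R2 (series, joined only at node 1) = 1000 + 1000 = 2000 Ω
R_eq = 2 kΩ

Final answer: 2 kΩ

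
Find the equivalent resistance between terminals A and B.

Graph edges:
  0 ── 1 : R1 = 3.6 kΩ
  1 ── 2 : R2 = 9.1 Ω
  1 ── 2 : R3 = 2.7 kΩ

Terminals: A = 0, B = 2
Reduce the network between node 0 (A) and node 2 (B) by series/parallel combination:
  Rp1 = R2 ‖ R3 (parallel, both between nodes 1 and 2) = 1/(1/9.1 + 1/2700) = 9.069 Ω
  Rs1 = R1 + Rp1 (series, joined only at node 1) = 3600 + 9.069 = 3609 Ω
R_eq = 3.609 kΩ

Final answer: 3.609 kΩ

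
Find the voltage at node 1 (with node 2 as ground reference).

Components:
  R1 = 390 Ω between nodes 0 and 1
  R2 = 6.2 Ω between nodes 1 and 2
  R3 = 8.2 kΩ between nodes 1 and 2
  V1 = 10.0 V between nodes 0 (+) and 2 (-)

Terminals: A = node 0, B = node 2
Nodal analysis, taking node 2 as the 0 V reference.
Source V1 fixes V_0 = 10 V.
KCL at each unknown node (sum of currents leaving = 0; resistances in Ω):
  Node 1: (V_1 - 10)/390 + (V_1 - 0)/6.2 + (V_1 - 0)/8200 = 0
Collecting terms: 0.164 × V_1 = 0.02564  =>  V_1 = 0.1564 V
The requested potential is V_1 = 0.1564 V.

Final answer: V_1 = 0.1564 V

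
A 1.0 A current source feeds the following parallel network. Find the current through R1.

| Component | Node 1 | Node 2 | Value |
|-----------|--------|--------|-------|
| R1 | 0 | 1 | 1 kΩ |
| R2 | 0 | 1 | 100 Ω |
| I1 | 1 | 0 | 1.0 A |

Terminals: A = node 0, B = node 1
All resistors sit directly between nodes 0 and 1, so they are in parallel and share one voltage V; the full source current 1 A splits among them.
1/R_par = 1/1000 + 1/100 = 0.011 S  =>  R_par = 90.91 Ω
V = I × R_par = 1 × 90.91 = 90.91 V
I_R1 = V/R1 = 90.91/1000 = 0.09091 A

Final answer: 0.09091 A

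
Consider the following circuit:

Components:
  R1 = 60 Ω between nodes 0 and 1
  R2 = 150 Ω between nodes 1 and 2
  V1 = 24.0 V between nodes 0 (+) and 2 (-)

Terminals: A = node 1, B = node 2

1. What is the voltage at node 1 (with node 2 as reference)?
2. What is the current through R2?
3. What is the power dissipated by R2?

Nodal analysis, taking node 2 as the 0 V reference.
Source V1 fixes V_0 = 24 V.
KCL at each unknown node (sum of currents leaving = 0; resistances in Ω):
  Node 1: (V_1 - 24)/60 + (V_1 - 0)/150 = 0
Collecting terms: 0.02333 × V_1 = 0.4  =>  V_1 = 17.14 V
Part 1:
  Read off the nodal solution: V_1 = 17.14 V
Part 2:
  I_R2 = (V_1 - V_2)/R2 = (17.14 - 0)/150 = 0.1143 A
  Magnitude: I_R2 = 0.1143 A
Part 3:
  I_R2 = (V_1 - V_2)/R2 = (17.14 - 0)/150 = 0.1143 A
  P_R2 = I_R2² × R2 = (0.1143)² × 150 = 1.959 W

Final answers:
1. V_1 = 17.14 V
2. I_R2 = 0.1143 A
3. P_R2 = 1.959 W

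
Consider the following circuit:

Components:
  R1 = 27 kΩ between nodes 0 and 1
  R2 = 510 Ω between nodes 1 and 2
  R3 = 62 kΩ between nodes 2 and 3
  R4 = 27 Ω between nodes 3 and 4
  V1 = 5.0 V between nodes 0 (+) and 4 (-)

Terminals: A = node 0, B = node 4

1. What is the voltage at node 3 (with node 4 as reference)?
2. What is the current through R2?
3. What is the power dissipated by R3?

Nodal analysis, taking node 4 as the 0 V reference.
Source V1 fixes V_0 = 5 V.
KCL at each unknown node (sum of currents leaving = 0; resistances in Ω):
  Node 1: (V_1 - 5)/27000 + (V_1 - V_2)/510 = 0
  Node 2: (V_2 - V_1)/510 + (V_2 - V_3)/62000 = 0
  Node 3: (V_3 - V_2)/62000 + (V_3 - 0)/27 = 0
Collecting terms (coefficients in siemens):
  0.001998·V_1 - 0.001961·V_2 = 0.0001852
  0.001977·V_2 - 0.001961·V_1 - 0.00001613·V_3 = 0
  0.03705·V_3 - 0.00001613·V_2 = 0
Solving these 3 simultaneous equations (Gaussian elimination) gives:
  V_1 = 3.492 V, V_2 = 3.464 V, V_3 = 0.001508 V
Part 1:
  Read off the nodal solution: V_3 = 0.001508 V
Part 2:
  I_R2 = (V_1 - V_2)/R2 = (3.492 - 3.464)/510 = 0.00005584 A
  Magnitude: I_R2 = 0.00005584 A
Part 3:
  I_R3 = (V_2 - V_3)/R3 = (3.464 - 0.001508)/62000 = 0.00005584 A
  P_R3 = I_R3² × R3 = (0.00005584)² × 62000 = 0.0001933 W

Final answers:
1. V_3 = 0.001508 V
2. I_R2 = 5.584e-05 A
3. P_R3 = 0.0001933 W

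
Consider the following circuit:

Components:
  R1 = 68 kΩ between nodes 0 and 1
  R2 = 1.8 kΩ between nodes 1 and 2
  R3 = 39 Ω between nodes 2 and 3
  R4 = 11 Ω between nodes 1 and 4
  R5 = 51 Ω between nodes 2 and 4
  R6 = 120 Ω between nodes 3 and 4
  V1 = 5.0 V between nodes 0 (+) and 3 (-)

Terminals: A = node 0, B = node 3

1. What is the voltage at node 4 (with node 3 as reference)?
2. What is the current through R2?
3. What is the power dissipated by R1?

Nodal analysis, taking node 3 as the 0 V reference.
Source V1 fixes V_0 = 5 V.
KCL at each unknown node (sum of currents leaving = 0; resistances in Ω):
  Node 1: (V_1 - 5)/68000 + (V_1 - V_2)/1800 + (V_1 - V_4)/11 = 0
  Node 2: (V_2 - V_1)/1800 + (V_2 - 0)/39 + (V_2 - V_4)/51 = 0
  Node 4: (V_4 - V_1)/11 + (V_4 - V_2)/51 + (V_4 - 0)/120 = 0
Collecting terms (coefficients in siemens):
  0.09148·V_1 - 0.0005556·V_2 - 0.09091·V_4 = 0.00007353
  0.0458·V_2 - 0.0005556·V_1 - 0.01961·V_4 = 0
  0.1189·V_4 - 0.09091·V_1 - 0.01961·V_2 = 0
Solving these 3 simultaneous equations (Gaussian elimination) gives:
  V_1 = 0.004522 V, V_2 = 0.001652 V, V_4 = 0.003732 V
Part 1:
  Read off the nodal solution: V_4 = 0.003732 V
Part 2:
  I_R2 = (V_1 - V_2)/R2 = (0.004522 - 0.001652)/1800 = 0.000001594 A
  Magnitude: I_R2 = 0.000001594 A
Part 3:
  I_R1 = (V_0 - V_1)/R1 = (5 - 0.004522)/68000 = 0.00007346 A
  P_R1 = I_R1² × R1 = (0.00007346)² × 68000 = 0.000367 W

Final answers:
1. V_4 = 0.003732 V
2. I_R2 = 1.594e-06 A
3. P_R1 = 0.000367 W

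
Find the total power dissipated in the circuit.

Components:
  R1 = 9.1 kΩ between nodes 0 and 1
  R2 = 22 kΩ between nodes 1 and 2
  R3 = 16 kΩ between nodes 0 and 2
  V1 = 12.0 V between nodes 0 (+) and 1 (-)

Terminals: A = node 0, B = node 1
Nodal analysis, taking node 1 as the 0 V reference.
Source V1 fixes V_0 = 12 V.
KCL at each unknown node (sum of currents leaving = 0; resistances in Ω):
  Node 2: (V_2 - 0)/22000 + (V_2 - 12)/16000 = 0
Collecting terms: 0.000108 × V_2 = 0.00075  =>  V_2 = 6.947 V
Power in each resistor, P = (ΔV)²/R:
  P_R1 = (12 - 0)²/9100 = 0.01582 W
  P_R2 = (0 - 6.947)²/22000 = 0.002194 W
  P_R3 = (12 - 6.947)²/16000 = 0.001596 W
P_total = P_R1 + P_R2 + P_R3 = 0.01961 W

Final answer: 0.01961 W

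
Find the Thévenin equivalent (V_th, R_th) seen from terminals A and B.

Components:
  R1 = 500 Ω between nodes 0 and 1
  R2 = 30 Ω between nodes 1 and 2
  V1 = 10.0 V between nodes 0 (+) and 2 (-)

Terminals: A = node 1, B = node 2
Step 1 — V_th is the open-circuit voltage V_A - V_B (nothing connected across the terminals).
Nodal analysis, taking node 2 as the 0 V reference.
Source V1 fixes V_0 = 10 V.
KCL at each unknown node (sum of currents leaving = 0; resistances in Ω):
  Node 1: (V_1 - 10)/500 + (V_1 - 0)/30 = 0
Collecting terms: 0.03533 × V_1 = 0.02  =>  V_1 = 0.566 V
V_th = V_1 - V_2 = 0.566 - 0 = 0.566 V
Step 2 — R_th: zero the source — replace V1 by a short circuit (node 2 merges into node 0) — and find the resistance seen between A (node 1) and B (node 0).
Reduce the network between node 1 (A) and node 0 (B) by series/parallel combination:
  Rp1 = R1 ‖ R2 (parallel, both between nodes 0 and 1) = 1/(1/500 + 1/30) = 28.3 Ω
R_th = 28.3 Ω

Final answer: V_th = 0.566 V, R_th = 28.3 Ω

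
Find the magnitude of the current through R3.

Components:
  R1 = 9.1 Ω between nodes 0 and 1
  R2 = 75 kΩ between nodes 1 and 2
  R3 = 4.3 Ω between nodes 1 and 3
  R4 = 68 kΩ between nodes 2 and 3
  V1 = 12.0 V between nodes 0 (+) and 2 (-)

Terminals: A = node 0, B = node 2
Nodal analysis, taking node 2 as the 0 V reference.
Source V1 fixes V_0 = 12 V.
KCL at each unknown node (sum of currents leaving = 0; resistances in Ω):
  Node 1: (V_1 - 12)/9.1 + (V_1 - 0)/75000 + (V_1 - V_3)/4.3 = 0
  Node 3: (V_3 - V_1)/4.3 + (V_3 - 0)/68000 = 0
Collecting terms (coefficients in siemens):
  0.3425·V_1 - 0.2326·V_3 = 1.319
  0.2326·V_3 - 0.2326·V_1 = 0
Determinant D = (0.3425)(0.2326) - (-0.2326)(-0.2326) = 0.02556
V_1 = [(1.319)(0.2326) - (-0.2326)(0)]/D = 12 V
V_3 = [(0.3425)(0) - (1.319)(-0.2326)]/D = 12 V
I_R3 = (V_1 - V_3)/R3 = (12 - 12)/4.3 = 0.0001764 A
|I_R3| = 0.0001764 A

Final answer: |I_R3| = 0.0001764 A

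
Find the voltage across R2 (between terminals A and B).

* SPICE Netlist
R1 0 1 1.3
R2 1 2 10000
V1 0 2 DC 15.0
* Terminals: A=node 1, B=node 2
R1 and R2 are in series across V1 (node 0 → node 1 → node 2), and the output A–B is taken across R2, so this is a voltage divider.
Series current: I = V1/(R1 + R2) = 15/(1.3 + 10000) = 15/10000 = 0.0015 A
V_R2 = I × R2 = V1 × R2/(R1 + R2) = 15 × 10000/10000 = 15 V

Final answer: 15 V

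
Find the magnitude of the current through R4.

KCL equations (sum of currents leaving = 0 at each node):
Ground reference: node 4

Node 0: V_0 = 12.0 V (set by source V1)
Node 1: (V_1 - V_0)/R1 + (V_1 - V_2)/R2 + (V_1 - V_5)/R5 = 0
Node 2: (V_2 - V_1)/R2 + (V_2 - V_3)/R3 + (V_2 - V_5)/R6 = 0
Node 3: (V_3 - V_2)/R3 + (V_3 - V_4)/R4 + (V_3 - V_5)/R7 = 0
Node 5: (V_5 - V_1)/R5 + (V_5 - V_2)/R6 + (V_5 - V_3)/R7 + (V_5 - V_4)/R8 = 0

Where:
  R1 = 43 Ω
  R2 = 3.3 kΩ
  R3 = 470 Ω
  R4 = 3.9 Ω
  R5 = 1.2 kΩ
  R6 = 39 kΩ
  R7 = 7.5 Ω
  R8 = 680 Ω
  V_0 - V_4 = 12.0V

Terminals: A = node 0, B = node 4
Nodal analysis, taking node 4 as the 0 V reference.
Source V1 fixes V_0 = 12 V.
KCL at each unknown node (sum of currents leaving = 0; resistances in Ω):
  Node 1: (V_1 - 12)/43 + (V_1 - V_2)/3300 + (V_1 - V_5)/1200 = 0
  Node 2: (V_2 - V_1)/3300 + (V_2 - V_3)/470 + (V_2 - V_5)/39000 = 0
  Node 3: (V_3 - V_2)/470 + (V_3 - 0)/3.9 + (V_3 - V_5)/7.5 = 0
  Node 5: (V_5 - V_1)/1200 + (V_5 - V_2)/39000 + (V_5 - V_3)/7.5 + (V_5 - 0)/680 = 0
Collecting terms (coefficients in siemens):
  0.02439·V_1 - 0.000303·V_2 - 0.0008333·V_5 = 0.2791
  0.002456·V_2 - 0.000303·V_1 - 0.002128·V_3 - 0.00002564·V_5 = 0
  0.3919·V_3 - 0.002128·V_2 - 0.1333·V_5 = 0
  0.1357·V_5 - 0.0008333·V_1 - 0.00002564·V_2 - 0.1333·V_3 = 0
Solving these 4 simultaneous equations (Gaussian elimination) gives:
  V_1 = 11.46 V, V_2 = 1.457 V, V_3 = 0.04802 V, V_5 = 0.1179 V
I_R4 = (V_3 - V_4)/R4 = (0.04802 - 0)/3.9 = 0.01231 A
|I_R4| = 0.01231 A

Final answer: |I_R4| = 0.01231 A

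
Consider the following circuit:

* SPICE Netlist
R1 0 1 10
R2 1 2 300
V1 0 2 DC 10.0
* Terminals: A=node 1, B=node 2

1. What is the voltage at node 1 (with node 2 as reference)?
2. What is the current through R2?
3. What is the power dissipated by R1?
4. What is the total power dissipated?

Nodal analysis, taking node 2 as the 0 V reference.
Source V1 fixes V_0 = 10 V.
KCL at each unknown node (sum of currents leaving = 0; resistances in Ω):
  Node 1: (V_1 - 10)/10 + (V_1 - 0)/300 = 0
Collecting terms: 0.1033 × V_1 = 1  =>  V_1 = 9.677 V
Part 1:
  Read off the nodal solution: V_1 = 9.677 V
Part 2:
  I_R2 = (V_1 - V_2)/R2 = (9.677 - 0)/300 = 0.03226 A
  Magnitude: I_R2 = 0.03226 A
Part 3:
  I_R1 = (V_0 - V_1)/R1 = (10 - 9.677)/10 = 0.03226 A
  P_R1 = I_R1² × R1 = (0.03226)² × 10 = 0.01041 W
Part 4:
  Power in each resistor, P = (ΔV)²/R:
    P_R1 = (10 - 9.677)²/10 = 0.01041 W
    P_R2 = (9.677 - 0)²/300 = 0.3122 W
  P_total = P_R1 + P_R2 = 0.3226 W

Final answers:
1. V_1 = 9.677 V
2. I_R2 = 0.03226 A
3. P_R1 = 0.01041 W
4. P_total = 0.3226 W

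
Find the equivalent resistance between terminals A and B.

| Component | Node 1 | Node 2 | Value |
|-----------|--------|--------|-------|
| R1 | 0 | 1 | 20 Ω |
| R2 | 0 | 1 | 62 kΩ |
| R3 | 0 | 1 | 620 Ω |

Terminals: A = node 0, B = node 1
Reduce the network between node 0 (A) and node 1 (B) by series/parallel combination:
  Rp1 = R1 ‖ R2 ‖ R3 (parallel, all between nodes 0 and 1) = 1/(1/20 + 1/62000 + 1/620) = 19.37 Ω
R_eq = 19.37 Ω

Final answer: 19.37 Ω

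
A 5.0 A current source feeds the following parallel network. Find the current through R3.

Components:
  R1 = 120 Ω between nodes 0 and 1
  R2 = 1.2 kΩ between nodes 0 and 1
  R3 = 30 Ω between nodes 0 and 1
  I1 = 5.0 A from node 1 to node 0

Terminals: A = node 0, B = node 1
All resistors sit directly between nodes 0 and 1, so they are in parallel and share one voltage V; the full source current 5 A splits among them.
1/R_par = 1/120 + 1/1200 + 1/30 = 0.0425 S  =>  R_par = 23.53 Ω
V = I × R_par = 5 × 23.53 = 117.6 V
I_R3 = V/R3 = 117.6/30 = 3.922 A

Final answer: 3.922 A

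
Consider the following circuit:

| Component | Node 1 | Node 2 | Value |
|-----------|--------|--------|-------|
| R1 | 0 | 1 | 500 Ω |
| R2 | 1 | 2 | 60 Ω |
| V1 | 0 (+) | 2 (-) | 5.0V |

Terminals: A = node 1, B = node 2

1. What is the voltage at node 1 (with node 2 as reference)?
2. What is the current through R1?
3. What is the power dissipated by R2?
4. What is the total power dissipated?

Nodal analysis, taking node 2 as the 0 V reference.
Source V1 fixes V_0 = 5 V.
KCL at each unknown node (sum of currents leaving = 0; resistances in Ω):
  Node 1: (V_1 - 5)/500 + (V_1 - 0)/60 = 0
Collecting terms: 0.01867 × V_1 = 0.01  =>  V_1 = 0.5357 V
Part 1:
  Read off the nodal solution: V_1 = 0.5357 V
Part 2:
  I_R1 = (V_0 - V_1)/R1 = (5 - 0.5357)/500 = 0.008929 A
  Magnitude: I_R1 = 0.008929 A
Part 3:
  I_R2 = (V_1 - V_2)/R2 = (0.5357 - 0)/60 = 0.008929 A
  P_R2 = I_R2² × R2 = (0.008929)² × 60 = 0.004783 W
Part 4:
  Power in each resistor, P = (ΔV)²/R:
    P_R1 = (5 - 0.5357)²/500 = 0.03986 W
    P_R2 = (0.5357 - 0)²/60 = 0.004783 W
  P_total = P_R1 + P_R2 = 0.04464 W

Final answers:
1. V_1 = 0.5357 V
2. I_R1 = 0.008929 A
3. P_R2 = 0.004783 W
4. P_total = 0.04464 W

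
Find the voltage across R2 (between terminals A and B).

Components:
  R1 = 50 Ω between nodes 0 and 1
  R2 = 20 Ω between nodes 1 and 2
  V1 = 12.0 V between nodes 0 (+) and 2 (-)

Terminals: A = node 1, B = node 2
R1 and R2 are in series across V1 (node 0 → node 1 → node 2), and the output A–B is taken across R2, so this is a voltage divider.
Series current: I = V1/(R1 + R2) = 12/(50 + 20) = 12/70 = 0.1714 A
V_R2 = I × R2 = V1 × R2/(R1 + R2) = 12 × 20/70 = 3.429 V

Final answer: 3.429 V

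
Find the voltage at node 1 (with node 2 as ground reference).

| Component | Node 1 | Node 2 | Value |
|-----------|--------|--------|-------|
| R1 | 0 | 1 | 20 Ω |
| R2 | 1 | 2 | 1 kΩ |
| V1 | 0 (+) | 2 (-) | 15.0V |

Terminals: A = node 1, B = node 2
Nodal analysis, taking node 2 as the 0 V reference.
Source V1 fixes V_0 = 15 V.
KCL at each unknown node (sum of currents leaving = 0; resistances in Ω):
  Node 1: (V_1 - 15)/20 + (V_1 - 0)/1000 = 0
Collecting terms: 0.051 × V_1 = 0.75  =>  V_1 = 14.71 V
The requested potential is V_1 = 14.71 V.

Final answer: V_1 = 14.71 V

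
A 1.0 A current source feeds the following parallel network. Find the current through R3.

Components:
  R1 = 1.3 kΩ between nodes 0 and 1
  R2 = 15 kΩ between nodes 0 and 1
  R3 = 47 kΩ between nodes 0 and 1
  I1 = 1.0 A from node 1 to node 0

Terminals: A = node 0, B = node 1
All resistors sit directly between nodes 0 and 1, so they are in parallel and share one voltage V; the full source current 1 A splits among them.
1/R_par = 1/1300 + 1/15000 + 1/47000 = 0.0008572 S  =>  R_par = 1167 Ω
V = I × R_par = 1 × 1167 = 1167 V
I_R3 = V/R3 = 1167/47000 = 0.02482 A

Final answer: 0.02482 A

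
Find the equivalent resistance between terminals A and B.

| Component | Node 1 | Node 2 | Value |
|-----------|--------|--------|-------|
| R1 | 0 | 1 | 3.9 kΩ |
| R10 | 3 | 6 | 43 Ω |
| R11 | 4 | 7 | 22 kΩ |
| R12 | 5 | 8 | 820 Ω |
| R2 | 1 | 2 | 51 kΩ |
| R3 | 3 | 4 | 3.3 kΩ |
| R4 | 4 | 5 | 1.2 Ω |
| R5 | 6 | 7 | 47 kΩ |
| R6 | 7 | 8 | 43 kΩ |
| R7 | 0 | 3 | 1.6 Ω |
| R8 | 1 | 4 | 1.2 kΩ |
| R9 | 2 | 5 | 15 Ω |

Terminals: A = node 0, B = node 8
The network is not a plain series/parallel combination. Inject a 1 A test current into terminal A (node 0) and return it from terminal B (node 8); then R_eq = V_A / (1 A).
Nodal analysis, taking node 8 as the 0 V reference.
Current source I_test pushes 1 A into node 0 and draws it out of node 8.
KCL at each unknown node (sum of currents leaving = 0; resistances in Ω):
  Node 0: (V_0 - V_1)/3900 + (V_0 - V_3)/1.6 - 1 = 0
  Node 1: (V_1 - V_0)/3900 + (V_1 - V_2)/51000 + (V_1 - V_4)/1200 = 0
  Node 2: (V_2 - V_1)/51000 + (V_2 - V_5)/15 = 0
  Node 3: (V_3 - V_0)/1.6 + (V_3 - V_4)/3300 + (V_3 - V_6)/43 = 0
  Node 4: (V_4 - V_1)/1200 + (V_4 - V_3)/3300 + (V_4 - V_5)/1.2 + (V_4 - V_7)/22000 = 0
  Node 5: (V_5 - V_2)/15 + (V_5 - V_4)/1.2 + (V_5 - 0)/820 = 0
  Node 6: (V_6 - V_3)/43 + (V_6 - V_7)/47000 = 0
  Node 7: (V_7 - V_4)/22000 + (V_7 - V_6)/47000 + (V_7 - 0)/43000 = 0
Collecting terms (coefficients in siemens):
  0.6253·V_0 - 0.0002564·V_1 - 0.625·V_3 = 1
  0.001109·V_1 - 0.0002564·V_0 - 0.00001961·V_2 - 0.0008333·V_4 = 0
  0.06669·V_2 - 0.00001961·V_1 - 0.06667·V_5 = 0
  0.6486·V_3 - 0.625·V_0 - 0.000303·V_4 - 0.02326·V_6 = 0
  0.8345·V_4 - 0.0008333·V_1 - 0.000303·V_3 - 0.8333·V_5 - 0.00004545·V_7 = 0
  0.9012·V_5 - 0.06667·V_2 - 0.8333·V_4 = 0
  0.02328·V_6 - 0.02326·V_3 - 0.00002128·V_7 = 0
  0.00008999·V_7 - 0.00004545·V_4 - 0.00002128·V_6 = 0
Solving these 8 simultaneous equations (Gaussian elimination) gives:
  V_0 = 2730 V, V_1 = 1247 V, V_2 = 800.1 V, V_3 = 2729 V
  V_4 = 801.1 V, V_5 = 800 V, V_6 = 2727 V, V_7 = 1049 V
R_eq = V_0 / 1 A = 2730 Ω = 2.73 kΩ

Final answer: 2.73 kΩ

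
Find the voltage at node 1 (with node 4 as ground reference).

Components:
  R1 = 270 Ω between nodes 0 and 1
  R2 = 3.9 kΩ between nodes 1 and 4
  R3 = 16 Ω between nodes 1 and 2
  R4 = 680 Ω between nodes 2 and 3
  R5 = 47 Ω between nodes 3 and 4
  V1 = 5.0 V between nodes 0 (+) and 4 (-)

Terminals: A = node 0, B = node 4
Nodal analysis, taking node 4 as the 0 V reference.
Source V1 fixes V_0 = 5 V.
KCL at each unknown node (sum of currents leaving = 0; resistances in Ω):
  Node 1: (V_1 - 5)/270 + (V_1 - 0)/3900 + (V_1 - V_2)/16 = 0
  Node 2: (V_2 - V_1)/16 + (V_2 - V_3)/680 = 0
  Node 3: (V_3 - V_2)/680 + (V_3 - 0)/47 = 0
Collecting terms (coefficients in siemens):
  0.06646·V_1 - 0.0625·V_2 = 0.01852
  0.06397·V_2 - 0.0625·V_1 - 0.001471·V_3 = 0
  0.02275·V_3 - 0.001471·V_2 = 0
Solving these 3 simultaneous equations (Gaussian elimination) gives:
  V_1 = 3.49 V, V_2 = 3.415 V, V_3 = 0.2208 V
The requested potential is V_1 = 3.49 V.

Final answer: V_1 = 3.49 V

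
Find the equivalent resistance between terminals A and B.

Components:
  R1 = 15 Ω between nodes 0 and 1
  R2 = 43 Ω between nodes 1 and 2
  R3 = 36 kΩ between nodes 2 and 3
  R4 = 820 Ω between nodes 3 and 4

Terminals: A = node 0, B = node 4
Reduce the network between node 0 (A) and node 4 (B) by series/parallel combination:
  Rs1 = R1 + R2 (series, joined only at node 1) = 15 + 43 = 58 Ω
  Rs2 = R3 + Rs1 (series, joined only at node 2) = 36000 + 58 = 36060 Ω
  Rs3 = R4 + Rs2 (series, joined only at node 3) = 820 + 36060 = 36880 Ω
R_eq = 36.88 kΩ

Final answer: 36.88 kΩ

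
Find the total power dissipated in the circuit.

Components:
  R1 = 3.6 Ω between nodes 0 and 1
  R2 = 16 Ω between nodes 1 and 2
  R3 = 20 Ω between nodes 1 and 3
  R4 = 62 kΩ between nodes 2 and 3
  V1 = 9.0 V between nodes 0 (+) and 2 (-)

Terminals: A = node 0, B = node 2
Nodal analysis, taking node 2 as the 0 V reference.
Source V1 fixes V_0 = 9 V.
KCL at each unknown node (sum of currents leaving = 0; resistances in Ω):
  Node 1: (V_1 - 9)/3.6 + (V_1 - 0)/16 + (V_1 - V_3)/20 = 0
  Node 3: (V_3 - V_1)/20 + (V_3 - 0)/62000 = 0
Collecting terms (coefficients in siemens):
  0.3903·V_1 - 0.05·V_3 = 2.5
  0.05002·V_3 - 0.05·V_1 = 0
Determinant D = (0.3903)(0.05002) - (-0.05)(-0.05) = 0.01702
V_1 = [(2.5)(0.05002) - (-0.05)(0)]/D = 7.347 V
V_3 = [(0.3903)(0) - (2.5)(-0.05)]/D = 7.344 V
Power in each resistor, P = (ΔV)²/R:
  P_R1 = (9 - 7.347)²/3.6 = 0.7594 W
  P_R2 = (7.347 - 0)²/16 = 3.373 W
  P_R3 = (7.347 - 7.344)²/20 = 0.0000002806 W
  P_R4 = (0 - 7.344)²/62000 = 0.00087 W
P_total = P_R1 + P_R2 + P_R3 + P_R4 = 4.134 W

Final answer: 4.134 W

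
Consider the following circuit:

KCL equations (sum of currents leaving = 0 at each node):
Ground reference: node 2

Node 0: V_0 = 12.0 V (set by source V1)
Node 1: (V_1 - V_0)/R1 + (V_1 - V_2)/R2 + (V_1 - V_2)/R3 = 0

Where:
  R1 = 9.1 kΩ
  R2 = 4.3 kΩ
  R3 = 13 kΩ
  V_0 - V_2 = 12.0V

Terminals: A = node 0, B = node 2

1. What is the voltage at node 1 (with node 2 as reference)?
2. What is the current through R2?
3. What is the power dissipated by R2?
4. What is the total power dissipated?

Nodal analysis, taking node 2 as the 0 V reference.
Source V1 fixes V_0 = 12 V.
KCL at each unknown node (sum of currents leaving = 0; resistances in Ω):
  Node 1: (V_1 - 12)/9100 + (V_1 - 0)/4300 + (V_1 - 0)/13000 = 0
Collecting terms: 0.0004194 × V_1 = 0.001319  =>  V_1 = 3.144 V
Part 1:
  Read off the nodal solution: V_1 = 3.144 V
Part 2:
  I_R2 = (V_1 - V_2)/R2 = (3.144 - 0)/4300 = 0.0007313 A
  Magnitude: I_R2 = 0.0007313 A
Part 3:
  I_R2 = (V_1 - V_2)/R2 = (3.144 - 0)/4300 = 0.0007313 A
  P_R2 = I_R2² × R2 = (0.0007313)² × 4300 = 0.002299 W
Part 4:
  Power in each resistor, P = (ΔV)²/R:
    P_R1 = (12 - 3.144)²/9100 = 0.008618 W
    P_R2 = (3.144 - 0)²/4300 = 0.002299 W
    P_R3 = (3.144 - 0)²/13000 = 0.0007606 W
  P_total = P_R1 + P_R2 + P_R3 = 0.01168 W

Final answers:
1. V_1 = 3.144 V
2. I_R2 = 0.0007313 A
3. P_R2 = 0.002299 W
4. P_total = 0.01168 W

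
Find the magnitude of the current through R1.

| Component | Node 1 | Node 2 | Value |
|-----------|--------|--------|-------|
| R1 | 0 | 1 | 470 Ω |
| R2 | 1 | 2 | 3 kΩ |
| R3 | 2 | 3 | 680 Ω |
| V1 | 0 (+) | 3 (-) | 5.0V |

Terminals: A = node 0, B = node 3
Nodal analysis, taking node 3 as the 0 V reference.
Source V1 fixes V_0 = 5 V.
KCL at each unknown node (sum of currents leaving = 0; resistances in Ω):
  Node 1: (V_1 - 5)/470 + (V_1 - V_2)/3000 = 0
  Node 2: (V_2 - V_1)/3000 + (V_2 - 0)/680 = 0
Collecting terms (coefficients in siemens):
  0.002461·V_1 - 0.0003333·V_2 = 0.01064
  0.001804·V_2 - 0.0003333·V_1 = 0
Determinant D = (0.002461)(0.001804) - (-0.0003333)(-0.0003333) = 0.000004328
V_1 = [(0.01064)(0.001804) - (-0.0003333)(0)]/D = 4.434 V
V_2 = [(0.002461)(0) - (0.01064)(-0.0003333)]/D = 0.8193 V
I_R1 = (V_0 - V_1)/R1 = (5 - 4.434)/470 = 0.001205 A
|I_R1| = 0.001205 A

Final answer: |I_R1| = 0.001205 A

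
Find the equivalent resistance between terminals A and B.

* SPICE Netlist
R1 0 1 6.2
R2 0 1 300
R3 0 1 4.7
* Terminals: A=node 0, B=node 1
Reduce the network between node 0 (A) and node 1 (B) by series/parallel combination:
  Rp1 = R1 ‖ R2 ‖ R3 (parallel, all between nodes 0 and 1) = 1/(1/6.2 + 1/300 + 1/4.7) = 2.65 Ω
R_eq = 2.65 Ω

Final answer: 2.65 Ω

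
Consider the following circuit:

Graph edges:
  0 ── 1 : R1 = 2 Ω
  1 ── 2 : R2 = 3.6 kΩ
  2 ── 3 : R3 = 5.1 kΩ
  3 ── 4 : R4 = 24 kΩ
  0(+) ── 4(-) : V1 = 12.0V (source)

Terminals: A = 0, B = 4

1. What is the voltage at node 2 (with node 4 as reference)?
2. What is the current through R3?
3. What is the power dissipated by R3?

Nodal analysis, taking node 4 as the 0 V reference.
Source V1 fixes V_0 = 12 V.
KCL at each unknown node (sum of currents leaving = 0; resistances in Ω):
  Node 1: (V_1 - 12)/2 + (V_1 - V_2)/3600 = 0
  Node 2: (V_2 - V_1)/3600 + (V_2 - V_3)/5100 = 0
  Node 3: (V_3 - V_2)/5100 + (V_3 - 0)/24000 = 0
Collecting terms (coefficients in siemens):
  0.5003·V_1 - 0.0002778·V_2 = 6
  0.0004739·V_2 - 0.0002778·V_1 - 0.0001961·V_3 = 0
  0.0002377·V_3 - 0.0001961·V_2 = 0
Solving these 3 simultaneous equations (Gaussian elimination) gives:
  V_1 = 12 V, V_2 = 10.68 V, V_3 = 8.807 V
Part 1:
  Read off the nodal solution: V_2 = 10.68 V
Part 2:
  I_R3 = (V_2 - V_3)/R3 = (10.68 - 8.807)/5100 = 0.000367 A
  Magnitude: I_R3 = 0.000367 A
Part 3:
  I_R3 = (V_2 - V_3)/R3 = (10.68 - 8.807)/5100 = 0.000367 A
  P_R3 = I_R3² × R3 = (0.000367)² × 5100 = 0.0006867 W

Final answers:
1. V_2 = 10.68 V
2. I_R3 = 0.000367 A
3. P_R3 = 0.0006867 W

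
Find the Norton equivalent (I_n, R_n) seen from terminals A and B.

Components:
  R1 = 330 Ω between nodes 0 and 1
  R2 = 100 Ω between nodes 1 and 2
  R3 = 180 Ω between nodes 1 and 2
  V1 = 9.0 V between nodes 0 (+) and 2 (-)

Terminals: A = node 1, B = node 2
Find the Thévenin equivalent first; then I_n = V_th/R_th and R_n = R_th.
Step 1 — V_th is the open-circuit voltage V_A - V_B (nothing connected across the terminals).
Nodal analysis, taking node 2 as the 0 V reference.
Source V1 fixes V_0 = 9 V.
KCL at each unknown node (sum of currents leaving = 0; resistances in Ω):
  Node 1: (V_1 - 9)/330 + (V_1 - 0)/100 + (V_1 - 0)/180 = 0
Collecting terms: 0.01859 × V_1 = 0.02727  =>  V_1 = 1.467 V
V_th = V_1 - V_2 = 1.467 - 0 = 1.467 V
Step 2 — R_th: zero the source — replace V1 by a short circuit (node 2 merges into node 0) — and find the resistance seen between A (node 1) and B (node 0).
Reduce the network between node 1 (A) and node 0 (B) by series/parallel combination:
  Rp1 = R1 ‖ R2 ‖ R3 (parallel, all between nodes 0 and 1) = 1/(1/330 + 1/100 + 1/180) = 53.8 Ω
R_th = 53.8 Ω
I_n = V_th/R_th = 1.467/53.8 = 0.02727 A, and R_n = R_th = 53.8 Ω

Final answer: I_n = 0.02727 A, R_n = 53.8 Ω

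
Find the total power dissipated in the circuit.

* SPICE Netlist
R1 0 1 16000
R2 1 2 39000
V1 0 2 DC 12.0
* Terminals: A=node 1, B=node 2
Nodal analysis, taking node 2 as the 0 V reference.
Source V1 fixes V_0 = 12 V.
KCL at each unknown node (sum of currents leaving = 0; resistances in Ω):
  Node 1: (V_1 - 12)/16000 + (V_1 - 0)/39000 = 0
Collecting terms: 0.00008814 × V_1 = 0.00075  =>  V_1 = 8.509 V
Power in each resistor, P = (ΔV)²/R:
  P_R1 = (12 - 8.509)²/16000 = 0.0007617 W
  P_R2 = (8.509 - 0)²/39000 = 0.001857 W
P_total = P_R1 + P_R2 = 0.002618 W

Final answer: 0.002618 W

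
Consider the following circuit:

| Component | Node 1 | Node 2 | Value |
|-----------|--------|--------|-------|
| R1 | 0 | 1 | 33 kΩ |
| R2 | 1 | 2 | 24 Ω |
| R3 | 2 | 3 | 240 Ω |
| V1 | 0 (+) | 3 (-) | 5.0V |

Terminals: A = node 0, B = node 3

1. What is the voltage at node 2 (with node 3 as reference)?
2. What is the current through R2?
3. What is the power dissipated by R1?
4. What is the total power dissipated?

Nodal analysis, taking node 3 as the 0 V reference.
Source V1 fixes V_0 = 5 V.
KCL at each unknown node (sum of currents leaving = 0; resistances in Ω):
  Node 1: (V_1 - 5)/33000 + (V_1 - V_2)/24 = 0
  Node 2: (V_2 - V_1)/24 + (V_2 - 0)/240 = 0
Collecting terms (coefficients in siemens):
  0.0417·V_1 - 0.04167·V_2 = 0.0001515
  0.04583·V_2 - 0.04167·V_1 = 0
Determinant D = (0.0417)(0.04583) - (-0.04167)(-0.04167) = 0.000175
V_1 = [(0.0001515)(0.04583) - (-0.04167)(0)]/D = 0.03968 V
V_2 = [(0.0417)(0) - (0.0001515)(-0.04167)]/D = 0.03608 V
Part 1:
  Read off the nodal solution: V_2 = 0.03608 V
Part 2:
  I_R2 = (V_1 - V_2)/R2 = (0.03968 - 0.03608)/24 = 0.0001503 A
  Magnitude: I_R2 = 0.0001503 A
Part 3:
  I_R1 = (V_0 - V_1)/R1 = (5 - 0.03968)/33000 = 0.0001503 A
  P_R1 = I_R1² × R1 = (0.0001503)² × 33000 = 0.0007456 W
Part 4:
  Power in each resistor, P = (ΔV)²/R:
    P_R1 = (5 - 0.03968)²/33000 = 0.0007456 W
    P_R2 = (0.03968 - 0.03608)²/24 = 0.0000005423 W
    P_R3 = (0.03608 - 0)²/240 = 0.000005423 W
  P_total = P_R1 + P_R2 + P_R3 = 0.0007516 W

Final answers:
1. V_2 = 0.03608 V
2. I_R2 = 0.0001503 A
3. P_R1 = 0.0007456 W
4. P_total = 0.0007516 W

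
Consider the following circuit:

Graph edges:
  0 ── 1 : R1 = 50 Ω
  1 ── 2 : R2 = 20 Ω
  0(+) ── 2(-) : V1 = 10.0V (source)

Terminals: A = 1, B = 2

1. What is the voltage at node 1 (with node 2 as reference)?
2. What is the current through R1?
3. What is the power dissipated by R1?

Nodal analysis, taking node 2 as the 0 V reference.
Source V1 fixes V_0 = 10 V.
KCL at each unknown node (sum of currents leaving = 0; resistances in Ω):
  Node 1: (V_1 - 10)/50 + (V_1 - 0)/20 = 0
Collecting terms: 0.07 × V_1 = 0.2  =>  V_1 = 2.857 V
Part 1:
  Read off the nodal solution: V_1 = 2.857 V
Part 2:
  I_R1 = (V_0 - V_1)/R1 = (10 - 2.857)/50 = 0.1429 A
  Magnitude: I_R1 = 0.1429 A
Part 3:
  I_R1 = (V_0 - V_1)/R1 = (10 - 2.857)/50 = 0.1429 A
  P_R1 = I_R1² × R1 = (0.1429)² × 50 = 1.02 W

Final answers:
1. V_1 = 2.857 V
2. I_R1 = 0.1429 A
3. P_R1 = 1.02 W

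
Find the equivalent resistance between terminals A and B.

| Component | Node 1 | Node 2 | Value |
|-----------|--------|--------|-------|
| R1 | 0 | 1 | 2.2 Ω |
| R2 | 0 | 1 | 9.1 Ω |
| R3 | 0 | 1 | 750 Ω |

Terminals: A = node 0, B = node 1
Reduce the network between node 0 (A) and node 1 (B) by series/parallel combination:
  Rp1 = R1 ‖ R2 ‖ R3 (parallel, all between nodes 0 and 1) = 1/(1/2.2 + 1/9.1 + 1/750) = 1.768 Ω
R_eq = 1.768 Ω

Final answer: 1.768 Ω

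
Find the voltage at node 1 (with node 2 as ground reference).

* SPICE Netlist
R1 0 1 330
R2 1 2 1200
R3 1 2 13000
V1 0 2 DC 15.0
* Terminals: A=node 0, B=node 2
Nodal analysis, taking node 2 as the 0 V reference.
Source V1 fixes V_0 = 15 V.
KCL at each unknown node (sum of currents leaving = 0; resistances in Ω):
  Node 1: (V_1 - 15)/330 + (V_1 - 0)/1200 + (V_1 - 0)/13000 = 0
Collecting terms: 0.003941 × V_1 = 0.04545  =>  V_1 = 11.54 V
The requested potential is V_1 = 11.54 V.

Final answer: V_1 = 11.54 V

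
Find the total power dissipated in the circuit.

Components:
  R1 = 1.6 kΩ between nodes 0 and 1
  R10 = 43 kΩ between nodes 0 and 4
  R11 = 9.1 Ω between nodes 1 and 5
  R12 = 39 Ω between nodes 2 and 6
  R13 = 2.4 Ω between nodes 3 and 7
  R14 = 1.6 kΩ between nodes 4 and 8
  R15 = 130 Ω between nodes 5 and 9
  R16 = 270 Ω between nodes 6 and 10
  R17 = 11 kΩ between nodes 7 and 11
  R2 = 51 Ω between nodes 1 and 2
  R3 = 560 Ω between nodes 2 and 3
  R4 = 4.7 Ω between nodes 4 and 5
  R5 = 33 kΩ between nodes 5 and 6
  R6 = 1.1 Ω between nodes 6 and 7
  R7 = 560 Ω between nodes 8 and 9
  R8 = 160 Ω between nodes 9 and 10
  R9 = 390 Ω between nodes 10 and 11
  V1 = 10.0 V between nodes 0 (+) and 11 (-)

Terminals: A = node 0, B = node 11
Nodal analysis, taking node 11 as the 0 V reference.
Source V1 fixes V_0 = 10 V.
KCL at each unknown node (sum of currents leaving = 0; resistances in Ω):
  Node 1: (V_1 - 10)/1600 + (V_1 - V_2)/51 + (V_1 - V_5)/9.1 = 0
  Node 2: (V_2 - V_1)/51 + (V_2 - V_3)/560 + (V_2 - V_6)/39 = 0
  Node 3: (V_3 - V_2)/560 + (V_3 - V_7)/2.4 = 0
  Node 4: (V_4 - V_5)/4.7 + (V_4 - 10)/43000 + (V_4 - V_8)/1600 = 0
  Node 5: (V_5 - V_4)/4.7 + (V_5 - V_6)/33000 + (V_5 - V_1)/9.1 + (V_5 - V_9)/130 = 0
  Node 6: (V_6 - V_5)/33000 + (V_6 - V_7)/1.1 + (V_6 - V_2)/39 + (V_6 - V_10)/270 = 0
  Node 7: (V_7 - V_6)/1.1 + (V_7 - V_3)/2.4 + (V_7 - 0)/11000 = 0
  Node 8: (V_8 - V_9)/560 + (V_8 - V_4)/1600 = 0
  Node 9: (V_9 - V_8)/560 + (V_9 - V_10)/160 + (V_9 - V_5)/130 = 0
  Node 10: (V_10 - V_9)/160 + (V_10 - 0)/390 + (V_10 - V_6)/270 = 0
Collecting terms (coefficients in siemens):
  0.1301·V_1 - 0.01961·V_2 - 0.1099·V_5 = 0.00625
  0.04703·V_2 - 0.01961·V_1 - 0.001786·V_3 - 0.02564·V_6 = 0
  0.4185·V_3 - 0.001786·V_2 - 0.4167·V_7 = 0
  0.2134·V_4 - 0.2128·V_5 - 0.000625·V_8 = 0.0002326
  0.3304·V_5 - 0.1099·V_1 - 0.2128·V_4 - 0.0000303·V_6 - 0.007692·V_9 = 0
  0.9385·V_6 - 0.02564·V_2 - 0.0000303·V_5 - 0.9091·V_7 - 0.003704·V_10 = 0
  1.326·V_7 - 0.4167·V_3 - 0.9091·V_6 = 0
  0.002411·V_8 - 0.000625·V_4 - 0.001786·V_9 = 0
  0.01573·V_9 - 0.007692·V_5 - 0.001786·V_8 - 0.00625·V_10 = 0
  0.01252·V_10 - 0.003704·V_6 - 0.00625·V_9 = 0
Solving these 10 simultaneous equations (Gaussian elimination) gives:
  V_1 = 2.549 V, V_2 = 2.435 V, V_3 = 2.353 V, V_4 = 2.528 V
  V_5 = 2.528 V, V_6 = 2.352 V, V_7 = 2.352 V, V_8 = 2.294 V
  V_9 = 2.212 V, V_10 = 1.8 V
Power in each resistor, P = (ΔV)²/R:
  P_R1 = (10 - 2.549)²/1600 = 0.03469 W
  P_R2 = (2.549 - 2.435)²/51 = 0.0002588 W
  P_R3 = (2.435 - 2.353)²/560 = 0.00001197 W
  P_R4 = (2.528 - 2.528)²/4.7 = 0.000000003601 W
  P_R5 = (2.528 - 2.352)²/33000 = 0.0000009296 W
  P_R6 = (2.352 - 2.352)²/1.1 = 0.000000005033 W
  P_R7 = (2.294 - 2.212)²/560 = 0.00001195 W
  P_R8 = (2.212 - 1.8)²/160 = 0.001059 W
  P_R9 = (1.8 - 0)²/390 = 0.008312 W
  P_R10 = (10 - 2.528)²/43000 = 0.001299 W
  P_R11 = (2.549 - 2.528)²/9.1 = 0.00005259 W
  P_R12 = (2.435 - 2.352)²/39 = 0.000173 W
  P_R13 = (2.353 - 2.352)²/2.4 = 0.0000000513 W
  P_R14 = (2.528 - 2.294)²/1600 = 0.00003415 W
  P_R15 = (2.528 - 2.212)²/130 = 0.0007654 W
  P_R16 = (2.352 - 1.8)²/270 = 0.001128 W
  P_R17 = (2.352 - 0)²/11000 = 0.000503 W
P_total = P_R1 + P_R2 + P_R3 + P_R4 + P_R5 + P_R6 + P_R7 + P_R8 + P_R9 + P_R10 + P_R11 + P_R12 + P_R13 + P_R14 + P_R15 + P_R16 + P_R17 = 0.0483 W

Final answer: 0.0483 W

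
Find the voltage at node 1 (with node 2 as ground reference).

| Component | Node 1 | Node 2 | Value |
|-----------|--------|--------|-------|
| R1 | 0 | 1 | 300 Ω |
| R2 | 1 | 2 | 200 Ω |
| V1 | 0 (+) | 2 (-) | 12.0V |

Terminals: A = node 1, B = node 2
Nodal analysis, taking node 2 as the 0 V reference.
Source V1 fixes V_0 = 12 V.
KCL at each unknown node (sum of currents leaving = 0; resistances in Ω):
  Node 1: (V_1 - 12)/300 + (V_1 - 0)/200 = 0
Collecting terms: 0.008333 × V_1 = 0.04  =>  V_1 = 4.8 V
The requested potential is V_1 = 4.8 V.

Final answer: V_1 = 4.8 V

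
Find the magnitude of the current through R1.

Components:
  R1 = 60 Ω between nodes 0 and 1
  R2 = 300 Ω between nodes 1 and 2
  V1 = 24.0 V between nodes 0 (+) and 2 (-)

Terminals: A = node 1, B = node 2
Nodal analysis, taking node 2 as the 0 V reference.
Source V1 fixes V_0 = 24 V.
KCL at each unknown node (sum of currents leaving = 0; resistances in Ω):
  Node 1: (V_1 - 24)/60 + (V_1 - 0)/300 = 0
Collecting terms: 0.02 × V_1 = 0.4  =>  V_1 = 20 V
I_R1 = (V_0 - V_1)/R1 = (24 - 20)/60 = 0.06667 A
|I_R1| = 0.06667 A

Final answer: |I_R1| = 0.06667 A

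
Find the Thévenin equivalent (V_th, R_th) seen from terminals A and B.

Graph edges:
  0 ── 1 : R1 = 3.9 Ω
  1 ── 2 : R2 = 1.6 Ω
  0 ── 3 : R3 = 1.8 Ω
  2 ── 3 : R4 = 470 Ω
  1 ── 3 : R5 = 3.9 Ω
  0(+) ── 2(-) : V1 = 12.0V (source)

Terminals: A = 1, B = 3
Step 1 — V_th is the open-circuit voltage V_A - V_B (nothing connected across the terminals).
Nodal analysis, taking node 2 as the 0 V reference.
Source V1 fixes V_0 = 12 V.
KCL at each unknown node (sum of currents leaving = 0; resistances in Ω):
  Node 1: (V_1 - 12)/3.9 + (V_1 - 0)/1.6 + (V_1 - V_3)/3.9 = 0
  Node 3: (V_3 - 12)/1.8 + (V_3 - 0)/470 + (V_3 - V_1)/3.9 = 0
Collecting terms (coefficients in siemens):
  1.138·V_1 - 0.2564·V_3 = 3.077
  0.8141·V_3 - 0.2564·V_1 = 6.667
Determinant D = (1.138)(0.8141) - (-0.2564)(-0.2564) = 0.8605
V_1 = [(3.077)(0.8141) - (-0.2564)(6.667)]/D = 4.897 V
V_3 = [(1.138)(6.667) - (3.077)(-0.2564)]/D = 9.732 V
V_th = V_1 - V_3 = 4.897 - 9.732 = -4.834 V
Step 2 — R_th: zero the source — replace V1 by a short circuit (node 2 merges into node 0) — and find the resistance seen between A (node 1) and B (node 3).
Reduce the network between node 1 (A) and node 3 (B) by series/parallel combination:
  Rp1 = R1 ‖ R2 (parallel, both between nodes 0 and 1) = 1/(1/3.9 + 1/1.6) = 1.135 Ω
  Rp2 = R3 ‖ R4 (parallel, both between nodes 0 and 3) = 1/(1/1.8 + 1/470) = 1.793 Ω
  Rs1 = Rp1 + Rp2 (series, joined only at node 0) = 1.135 + 1.793 = 2.928 Ω
  Rp3 = R5 ‖ Rs1 (parallel, both between nodes 1 and 3) = 1/(1/3.9 + 1/2.928) = 1.672 Ω
R_th = 1.672 Ω

Final answer: V_th = -4.834 V, R_th = 1.672 Ω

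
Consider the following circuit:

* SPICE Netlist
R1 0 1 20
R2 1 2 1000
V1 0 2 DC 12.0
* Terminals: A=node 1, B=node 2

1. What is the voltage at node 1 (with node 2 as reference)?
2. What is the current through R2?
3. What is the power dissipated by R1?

Nodal analysis, taking node 2 as the 0 V reference.
Source V1 fixes V_0 = 12 V.
KCL at each unknown node (sum of currents leaving = 0; resistances in Ω):
  Node 1: (V_1 - 12)/20 + (V_1 - 0)/1000 = 0
Collecting terms: 0.051 × V_1 = 0.6  =>  V_1 = 11.76 V
Part 1:
  Read off the nodal solution: V_1 = 11.76 V
Part 2:
  I_R2 = (V_1 - V_2)/R2 = (11.76 - 0)/1000 = 0.01176 A
  Magnitude: I_R2 = 0.01176 A
Part 3:
  I_R1 = (V_0 - V_1)/R1 = (12 - 11.76)/20 = 0.01176 A
  P_R1 = I_R1² × R1 = (0.01176)² × 20 = 0.002768 W

Final answers:
1. V_1 = 11.76 V
2. I_R2 = 0.01176 A
3. P_R1 = 0.002768 W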